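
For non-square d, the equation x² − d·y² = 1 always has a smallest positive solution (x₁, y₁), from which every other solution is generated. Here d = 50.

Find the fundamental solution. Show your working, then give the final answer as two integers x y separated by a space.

d=50: √d = [7; 14] (ℓ=1, odd), read p_1/q_1
i=0: a=7 ⇒ p=7, q=1
i=1: a=14 ⇒ p=99, q=14
(x₁, y₁) = (99, 14);  99² − 50·14² = 1 ✓

99 14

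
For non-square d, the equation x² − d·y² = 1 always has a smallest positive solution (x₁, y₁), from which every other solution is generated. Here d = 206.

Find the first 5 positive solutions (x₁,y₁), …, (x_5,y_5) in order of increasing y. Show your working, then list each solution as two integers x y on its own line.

59535 4148
7088832449 493902360
844067279642895 58808954001052
100503090979990675201 7002382152411359280
11966903042143422416540175 833773642828811595468548

d=206: √d = [14; 2,1,5,14,5,1,2,28] (ℓ=8, even), read p_7/q_7
i=0: a=14 ⇒ p=14, q=1
…
i=2: a=1 ⇒ p=43, q=3
…
i=4: a=14 ⇒ p=3459, q=241
i=5: a=5 ⇒ p=17539, q=1222
i=6: a=1 ⇒ p=20998, q=1463
i=7: a=2 ⇒ p=59535, q=4148
(x₁, y₁) = (59535, 4148);  59535² − 206·4148² = 1 ✓
(x_2, y_2) = (59535·59535 + 206·4148·4148, 59535·4148 + 4148·59535) = (7088832449, 493902360)
(x_3, y_3) = (59535·7088832449 + 206·4148·493902360, 59535·493902360 + 4148·7088832449) = (844067279642895, 58808954001052)
(x_4, y_4) = (59535·844067279642895 + 206·4148·58808954001052, 59535·58808954001052 + 4148·844067279642895) = (100503090979990675201, 7002382152411359280)
(x_5, y_5) = (59535·100503090979990675201 + 206·4148·7002382152411359280, 59535·7002382152411359280 + 4148·100503090979990675201) = (11966903042143422416540175, 833773642828811595468548)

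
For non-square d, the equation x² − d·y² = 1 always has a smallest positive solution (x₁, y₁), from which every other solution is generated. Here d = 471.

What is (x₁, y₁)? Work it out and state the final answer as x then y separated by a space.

7838695 361188

[21; 1,2,2,1,3,…,2,1,42] for √471; ℓ=14 ⇒ convergent index 13
a_0=21:  p_0=21·1+0=21,  q_0=21·0+1=1
…
a_2=2:  p_2=2·22+21=65,  q_2=2·1+1=3
a_3=2:  p_3=2·65+22=152,  q_3=2·3+1=7
a_4=1:  p_4=1·152+65=217,  q_4=1·7+3=10
…
a_6=4:  p_6=4·803+217=3429,  q_6=4·37+10=158
…
a_8=4:  p_8=4·48809+3429=198665,  q_8=4·2249+158=9154
a_9=3:  p_9=3·198665+48809=644804,  q_9=3·9154+2249=29711
a_10=1:  p_10=1·644804+198665=843469,  q_10=1·29711+9154=38865
a_11=2:  p_11=2·843469+644804=2331742,  q_11=2·38865+29711=107441
a_12=2:  p_12=2·2331742+843469=5506953,  q_12=2·107441+38865=253747
a_13=1:  p_13=1·5506953+2331742=7838695,  q_13=1·253747+107441=361188
→ (7838695, 361188).  Check: 7838695²=61445139303025, 471·361188²=61445139303024, difference 1.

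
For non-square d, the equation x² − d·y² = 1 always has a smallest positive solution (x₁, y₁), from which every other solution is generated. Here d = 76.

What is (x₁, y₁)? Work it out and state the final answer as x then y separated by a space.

[8; 1,2,1,1,5,4,5,1,1,2,1,16] for √76; ℓ=12 ⇒ convergent index 11
step 0: (8, 1)  from 8·(1,0) + (0,1)
…
step 4: (61, 7)  from 1·(35,4) + (26,3)
step 5: (340, 39)  from 5·(61,7) + (35,4)
step 6: (1421, 163)  from 4·(340,39) + (61,7)
step 7: (7445, 854)  from 5·(1421,163) + (340,39)
step 8: (8866, 1017)  from 1·(7445,854) + (1421,163)
…
step 10: (41488, 4759)  from 2·(16311,1871) + (8866,1017)
step 11: (57799, 6630)  from 1·(41488,4759) + (16311,1871)
fundamental: x₁=57799, y₁=6630  (since 3340724401 − 76·43956900 = 1)

57799 6630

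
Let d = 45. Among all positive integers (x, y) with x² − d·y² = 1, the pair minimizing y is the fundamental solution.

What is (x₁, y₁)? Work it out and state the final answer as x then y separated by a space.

161 24

[6; 1,2,2,2,1,12] for √45; ℓ=6 ⇒ convergent index 5
step 0: (6, 1)  from 6·(1,0) + (0,1)
…
step 4: (114, 17)  from 2·(47,7) + (20,3)
step 5: (161, 24)  from 1·(114,17) + (47,7)
→ (161, 24).  Check: 161²=25921, 45·24²=25920, difference 1.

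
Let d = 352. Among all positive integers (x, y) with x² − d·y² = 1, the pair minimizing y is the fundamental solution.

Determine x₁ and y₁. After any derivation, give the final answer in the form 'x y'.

77617 4137

d=352: √d = [18; 1,3,5,9,5,3,1,36] (ℓ=8, even), read p_7/q_7
i=0: a=18 ⇒ p=18, q=1
…
i=2: a=3 ⇒ p=75, q=4
i=3: a=5 ⇒ p=394, q=21
i=4: a=9 ⇒ p=3621, q=193
i=5: a=5 ⇒ p=18499, q=986
i=6: a=3 ⇒ p=59118, q=3151
i=7: a=1 ⇒ p=77617, q=4137
→ (77617, 4137).  Check: 77617²=6024398689, 352·4137²=6024398688, difference 1.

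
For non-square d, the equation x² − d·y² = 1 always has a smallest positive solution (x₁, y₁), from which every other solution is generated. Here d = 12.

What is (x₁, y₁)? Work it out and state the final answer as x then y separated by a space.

7 2

d=12: √d = [3; 2,6] (ℓ=2, even), read p_1/q_1
i=0: a=3 ⇒ p=3, q=1
i=1: a=2 ⇒ p=7, q=2
→ (7, 2).  Check: 7²=49, 12·2²=48, difference 1.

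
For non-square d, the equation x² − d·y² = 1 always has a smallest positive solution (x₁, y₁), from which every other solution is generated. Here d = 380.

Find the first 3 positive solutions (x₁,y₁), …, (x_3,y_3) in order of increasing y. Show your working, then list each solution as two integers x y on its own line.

d=380: √d = [19; 2,38] (ℓ=2, even), read p_1/q_1
k=0  a_k=19  p_k/q_k = 19/1
k=1  a_k=2  p_k/q_k = 39/2
→ (39, 2).  Check: 39²=1521, 380·2²=1520, difference 1.
(x_2, y_2) = (39·39 + 380·2·2, 39·2 + 2·39) = (3041, 156)
(x_3, y_3) = (39·3041 + 380·2·156, 39·156 + 2·3041) = (237159, 12166)

39 2
3041 156
237159 12166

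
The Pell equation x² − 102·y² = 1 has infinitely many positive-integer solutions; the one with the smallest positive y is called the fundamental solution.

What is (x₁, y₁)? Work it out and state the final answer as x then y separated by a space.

[10; 10,20] for √102; ℓ=2 ⇒ convergent index 1
step 0: (10, 1)  from 10·(1,0) + (0,1)
step 1: (101, 10)  from 10·(10,1) + (1,0)
fundamental: x₁=101, y₁=10  (since 10201 − 102·100 = 1)

101 10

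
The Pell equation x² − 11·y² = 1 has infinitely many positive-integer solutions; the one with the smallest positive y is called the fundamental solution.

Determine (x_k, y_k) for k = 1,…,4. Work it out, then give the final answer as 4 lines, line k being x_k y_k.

√11 = [3; 3,6, …], period ℓ=2 (even) → k=1
a_0=3:  p_0=3·1+0=3,  q_0=3·0+1=1
a_1=3:  p_1=3·3+1=10,  q_1=3·1+0=3
→ (10, 3).  Check: 10²=100, 11·3²=99, difference 1.
(10+3√11)^2 = 199 + 60√11
(10+3√11)^3 = 3970 + 1197√11
(10+3√11)^4 = 79201 + 23880√11

10 3
199 60
3970 1197
79201 23880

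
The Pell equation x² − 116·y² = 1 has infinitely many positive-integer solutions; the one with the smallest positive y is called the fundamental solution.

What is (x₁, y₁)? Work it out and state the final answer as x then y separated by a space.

9801 910

√116 = [10; 1,3,2,1,4,1,2,3,1,20, …], period ℓ=10 (even) → k=9
k=0  a_k=10  p_k/q_k = 10/1
…
k=3  a_k=2  p_k/q_k = 97/9
…
k=8  a_k=3  p_k/q_k = 7550/701
k=9  a_k=1  p_k/q_k = 9801/910
(x₁, y₁) = (9801, 910);  9801² − 116·910² = 1 ✓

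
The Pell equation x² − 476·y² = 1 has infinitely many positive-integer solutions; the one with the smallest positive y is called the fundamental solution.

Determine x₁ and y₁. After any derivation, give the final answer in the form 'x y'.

28799 1320

√476 → a₀=21, period (1,4,2,10,2,4,1,42); ℓ=8 even so k=7
a_0=21:  p_0=21·1+0=21,  q_0=21·0+1=1
…
a_2=4:  p_2=4·22+21=109,  q_2=4·1+1=5
…
a_6=4:  p_6=4·5258+2509=23541,  q_6=4·241+115=1079
a_7=1:  p_7=1·23541+5258=28799,  q_7=1·1079+241=1320
(x₁, y₁) = (28799, 1320);  28799² − 476·1320² = 1 ✓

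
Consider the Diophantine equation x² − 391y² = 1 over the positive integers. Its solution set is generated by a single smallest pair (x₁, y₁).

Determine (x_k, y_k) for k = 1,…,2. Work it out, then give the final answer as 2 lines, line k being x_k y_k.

√391 = [19; 1,3,2,2,1,…,3,1,38, …], period ℓ=16 (even) → k=15
step 0: (19, 1)  from 19·(1,0) + (0,1)
step 1: (20, 1)  from 1·(19,1) + (1,0)
…
step 3: (178, 9)  from 2·(79,4) + (20,1)
step 4: (435, 22)  from 2·(178,9) + (79,4)
…
step 6: (1048, 53)  from 1·(613,31) + (435,22)
…
step 8: (52519, 2656)  from 19·(2709,137) + (1048,53)
step 9: (107747, 5449)  from 2·(52519,2656) + (2709,137)
…
step 13: (1660597, 83980)  from 2·(696292,35213) + (268013,13554)
step 14: (5678083, 287153)  from 3·(1660597,83980) + (696292,35213)
step 15: (7338680, 371133)  from 1·(5678083,287153) + (1660597,83980)
(x₁, y₁) = (7338680, 371133);  7338680² − 391·371133² = 1 ✓
k=2:  x_2 = 7338680·7338680+391·371133·371133 = 107712448284799,  y_2 = 7338680·371133+371133·7338680 = 5447252648880

7338680 371133
107712448284799 5447252648880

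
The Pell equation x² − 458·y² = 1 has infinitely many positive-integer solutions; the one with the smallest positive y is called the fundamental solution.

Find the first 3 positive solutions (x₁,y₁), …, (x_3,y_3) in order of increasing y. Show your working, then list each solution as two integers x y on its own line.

22899 1070
1048728401 49003860
48029663286099 2244278779210

[21; 2,2,42] for √458; ℓ=3 ⇒ convergent index 5
i=0: a=21 ⇒ p=21, q=1
…
i=4: a=2 ⇒ p=9181, q=429
i=5: a=2 ⇒ p=22899, q=1070
(x₁, y₁) = (22899, 1070);  22899² − 458·1070² = 1 ✓
(22899+1070√458)^2 = 1048728401 + 49003860√458
(22899+1070√458)^3 = 48029663286099 + 2244278779210√458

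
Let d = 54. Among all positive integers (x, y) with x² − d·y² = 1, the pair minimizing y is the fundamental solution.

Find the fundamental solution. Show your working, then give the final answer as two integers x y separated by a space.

[7; 2,1,6,1,2,14] for √54; ℓ=6 ⇒ convergent index 5
a_0=7:  p_0=7·1+0=7,  q_0=7·0+1=1
a_1=2:  p_1=2·7+1=15,  q_1=2·1+0=2
a_2=1:  p_2=1·15+7=22,  q_2=1·2+1=3
a_3=6:  p_3=6·22+15=147,  q_3=6·3+2=20
a_4=1:  p_4=1·147+22=169,  q_4=1·20+3=23
a_5=2:  p_5=2·169+147=485,  q_5=2·23+20=66
(x₁, y₁) = (485, 66);  485² − 54·66² = 1 ✓

485 66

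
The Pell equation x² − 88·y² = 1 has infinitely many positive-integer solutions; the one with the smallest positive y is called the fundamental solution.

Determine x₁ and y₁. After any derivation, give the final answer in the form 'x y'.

197 21

d=88: √d = [9; 2,1,1,1,2,18] (ℓ=6, even), read p_5/q_5
step 0: (9, 1)  from 9·(1,0) + (0,1)
…
step 2: (28, 3)  from 1·(19,2) + (9,1)
step 3: (47, 5)  from 1·(28,3) + (19,2)
step 4: (75, 8)  from 1·(47,5) + (28,3)
step 5: (197, 21)  from 2·(75,8) + (47,5)
fundamental: x₁=197, y₁=21  (since 38809 − 88·441 = 1)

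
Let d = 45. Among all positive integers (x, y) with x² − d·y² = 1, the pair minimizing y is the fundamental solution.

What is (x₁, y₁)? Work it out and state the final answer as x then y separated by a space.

√45 → a₀=6, period (1,2,2,2,1,12); ℓ=6 even so k=5
k=0  a_k=6  p_k/q_k = 6/1
…
k=4  a_k=2  p_k/q_k = 114/17
k=5  a_k=1  p_k/q_k = 161/24
→ (161, 24).  Check: 161²=25921, 45·24²=25920, difference 1.

161 24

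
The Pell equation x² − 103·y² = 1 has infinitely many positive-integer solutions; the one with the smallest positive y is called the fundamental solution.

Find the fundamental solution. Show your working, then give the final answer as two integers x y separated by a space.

√103 → a₀=10, period (6,1,2,1,1,9,1,1,2,1,6,20); ℓ=12 even so k=11
step 0: (10, 1)  from 10·(1,0) + (0,1)
step 1: (61, 6)  from 6·(10,1) + (1,0)
step 2: (71, 7)  from 1·(61,6) + (10,1)
…
step 8: (9611, 947)  from 1·(5044,497) + (4567,450)
step 9: (24266, 2391)  from 2·(9611,947) + (5044,497)
step 10: (33877, 3338)  from 1·(24266,2391) + (9611,947)
step 11: (227528, 22419)  from 6·(33877,3338) + (24266,2391)
→ (227528, 22419).  Check: 227528²=51768990784, 103·22419²=51768990783, difference 1.

227528 22419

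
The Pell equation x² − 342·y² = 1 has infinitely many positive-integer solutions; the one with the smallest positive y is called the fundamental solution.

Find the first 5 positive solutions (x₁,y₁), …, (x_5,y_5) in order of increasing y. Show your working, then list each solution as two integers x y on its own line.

d=342: √d = [18; 2,36] (ℓ=2, even), read p_1/q_1
step 0: (18, 1)  from 18·(1,0) + (0,1)
step 1: (37, 2)  from 2·(18,1) + (1,0)
→ (37, 2).  Check: 37²=1369, 342·2²=1368, difference 1.
(x_2, y_2) = (37·37 + 342·2·2, 37·2 + 2·37) = (2737, 148)
(x_3, y_3) = (37·2737 + 342·2·148, 37·148 + 2·2737) = (202501, 10950)
(x_4, y_4) = (37·202501 + 342·2·10950, 37·10950 + 2·202501) = (14982337, 810152)
(x_5, y_5) = (37·14982337 + 342·2·810152, 37·810152 + 2·14982337) = (1108490437, 59940298)

37 2
2737 148
202501 10950
14982337 810152
1108490437 59940298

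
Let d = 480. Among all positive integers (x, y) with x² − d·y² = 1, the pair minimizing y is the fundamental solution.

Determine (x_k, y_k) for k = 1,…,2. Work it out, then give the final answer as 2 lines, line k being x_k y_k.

241 11
116161 5302

√480 = [21; 1,9,1,42, …], period ℓ=4 (even) → k=3
a_0=21:  p_0=21·1+0=21,  q_0=21·0+1=1
a_1=1:  p_1=1·21+1=22,  q_1=1·1+0=1
a_2=9:  p_2=9·22+21=219,  q_2=9·1+1=10
a_3=1:  p_3=1·219+22=241,  q_3=1·10+1=11
(x₁, y₁) = (241, 11);  241² − 480·11² = 1 ✓
k=2:  x_2 = 241·241+480·11·11 = 116161,  y_2 = 241·11+11·241 = 5302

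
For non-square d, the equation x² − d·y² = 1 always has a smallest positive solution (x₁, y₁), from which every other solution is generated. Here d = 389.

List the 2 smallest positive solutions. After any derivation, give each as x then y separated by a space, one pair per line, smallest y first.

3287049 166660
21609382256801 1095639172680

[19; 1,2,1,1,1,1,2,1,38] for √389; ℓ=9 ⇒ convergent index 17
a_0=19:  p_0=19·1+0=19,  q_0=19·0+1=1
…
a_2=2:  p_2=2·20+19=59,  q_2=2·1+1=3
a_3=1:  p_3=1·59+20=79,  q_3=1·3+1=4
a_4=1:  p_4=1·79+59=138,  q_4=1·4+3=7
a_5=1:  p_5=1·138+79=217,  q_5=1·7+4=11
a_6=1:  p_6=1·217+138=355,  q_6=1·11+7=18
a_7=2:  p_7=2·355+217=927,  q_7=2·18+11=47
…
a_9=38:  p_9=38·1282+927=49643,  q_9=38·65+47=2517
a_10=1:  p_10=1·49643+1282=50925,  q_10=1·2517+65=2582
a_11=2:  p_11=2·50925+49643=151493,  q_11=2·2582+2517=7681
a_12=1:  p_12=1·151493+50925=202418,  q_12=1·7681+2582=10263
a_13=1:  p_13=1·202418+151493=353911,  q_13=1·10263+7681=17944
a_14=1:  p_14=1·353911+202418=556329,  q_14=1·17944+10263=28207
a_15=1:  p_15=1·556329+353911=910240,  q_15=1·28207+17944=46151
a_16=2:  p_16=2·910240+556329=2376809,  q_16=2·46151+28207=120509
a_17=1:  p_17=1·2376809+910240=3287049,  q_17=1·120509+46151=166660
fundamental: x₁=3287049, y₁=166660  (since 10804691128401 − 389·27775555600 = 1)
n=2: (3287049,166660)∘(3287049,166660) = (3287049·3287049+389·166660·166660, 3287049·166660+166660·3287049) = (21609382256801,1095639172680)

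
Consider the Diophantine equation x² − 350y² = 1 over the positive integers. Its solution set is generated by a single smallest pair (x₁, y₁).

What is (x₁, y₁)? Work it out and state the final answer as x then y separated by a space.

449 24

[18; 1,2,2,2,1,36] for √350; ℓ=6 ⇒ convergent index 5
step 0: (18, 1)  from 18·(1,0) + (0,1)
…
step 3: (131, 7)  from 2·(56,3) + (19,1)
step 4: (318, 17)  from 2·(131,7) + (56,3)
step 5: (449, 24)  from 1·(318,17) + (131,7)
→ (449, 24).  Check: 449²=201601, 350·24²=201600, difference 1.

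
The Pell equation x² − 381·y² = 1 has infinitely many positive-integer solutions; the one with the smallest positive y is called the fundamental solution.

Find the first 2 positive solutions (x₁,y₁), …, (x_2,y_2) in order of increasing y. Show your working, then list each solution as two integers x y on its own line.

1015 52
2060449 105560

d=381: √d = [19; 1,1,12,1,1,38] (ℓ=6, even), read p_5/q_5
step 0: (19, 1)  from 19·(1,0) + (0,1)
step 1: (20, 1)  from 1·(19,1) + (1,0)
step 2: (39, 2)  from 1·(20,1) + (19,1)
step 3: (488, 25)  from 12·(39,2) + (20,1)
step 4: (527, 27)  from 1·(488,25) + (39,2)
step 5: (1015, 52)  from 1·(527,27) + (488,25)
(x₁, y₁) = (1015, 52);  1015² − 381·52² = 1 ✓
n=2: (1015,52)∘(1015,52) = (1015·1015+381·52·52, 1015·52+52·1015) = (2060449,105560)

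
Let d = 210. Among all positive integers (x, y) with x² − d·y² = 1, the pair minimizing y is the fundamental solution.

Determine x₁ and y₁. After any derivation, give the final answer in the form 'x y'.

29 2

d=210: √d = [14; 2,28] (ℓ=2, even), read p_1/q_1
a_0=14:  p_0=14·1+0=14,  q_0=14·0+1=1
a_1=2:  p_1=2·14+1=29,  q_1=2·1+0=2
fundamental: x₁=29, y₁=2  (since 841 − 210·4 = 1)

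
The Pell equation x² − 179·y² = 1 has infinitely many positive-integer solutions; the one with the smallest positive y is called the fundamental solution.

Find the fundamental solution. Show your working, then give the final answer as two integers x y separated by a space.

d=179: √d = [13; 2,1,1,1,3,…,1,2,26] (ℓ=14, even), read p_13/q_13
i=0: a=13 ⇒ p=13, q=1
…
i=2: a=1 ⇒ p=40, q=3
…
i=4: a=1 ⇒ p=107, q=8
…
i=9: a=3 ⇒ p=438125, q=32747
…
i=12: a=1 ⇒ p=1588459, q=118727
i=13: a=2 ⇒ p=4190210, q=313191
(x₁, y₁) = (4190210, 313191);  4190210² − 179·313191² = 1 ✓

4190210 313191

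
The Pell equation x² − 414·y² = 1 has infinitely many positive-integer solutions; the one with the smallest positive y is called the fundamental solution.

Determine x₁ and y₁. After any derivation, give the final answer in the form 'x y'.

24335 1196

[20; 2,1,7,2,7,1,2,40] for √414; ℓ=8 ⇒ convergent index 7
a_0=20:  p_0=20·1+0=20,  q_0=20·0+1=1
…
a_6=1:  p_6=1·7447+997=8444,  q_6=1·366+49=415
a_7=2:  p_7=2·8444+7447=24335,  q_7=2·415+366=1196
→ (24335, 1196).  Check: 24335²=592192225, 414·1196²=592192224, difference 1.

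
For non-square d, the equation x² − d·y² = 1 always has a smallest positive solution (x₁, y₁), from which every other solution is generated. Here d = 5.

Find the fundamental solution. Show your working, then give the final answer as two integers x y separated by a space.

9 4

√5 → a₀=2, period (4); ℓ=1 odd so k=1
step 0: (2, 1)  from 2·(1,0) + (0,1)
step 1: (9, 4)  from 4·(2,1) + (1,0)
→ (9, 4).  Check: 9²=81, 5·4²=80, difference 1.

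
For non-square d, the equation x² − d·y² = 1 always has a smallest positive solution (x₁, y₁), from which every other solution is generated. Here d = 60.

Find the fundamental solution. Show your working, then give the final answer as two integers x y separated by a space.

31 4

[7; 1,2,1,14] for √60; ℓ=4 ⇒ convergent index 3
k=0  a_k=7  p_k/q_k = 7/1
k=1  a_k=1  p_k/q_k = 8/1
k=2  a_k=2  p_k/q_k = 23/3
k=3  a_k=1  p_k/q_k = 31/4
fundamental: x₁=31, y₁=4  (since 961 − 60·16 = 1)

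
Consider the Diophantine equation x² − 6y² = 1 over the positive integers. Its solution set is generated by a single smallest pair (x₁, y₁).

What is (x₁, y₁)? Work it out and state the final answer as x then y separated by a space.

5 2

√6 = [2; 2,4, …], period ℓ=2 (even) → k=1
step 0: (2, 1)  from 2·(1,0) + (0,1)
step 1: (5, 2)  from 2·(2,1) + (1,0)
(x₁, y₁) = (5, 2);  5² − 6·2² = 1 ✓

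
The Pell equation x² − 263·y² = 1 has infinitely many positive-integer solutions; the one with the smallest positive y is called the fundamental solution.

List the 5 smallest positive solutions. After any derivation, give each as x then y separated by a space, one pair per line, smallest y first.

139128 8579
38713200767 2387158224
10772180392483224 664241098768765
2997423827252098776577 184829071176614315616
834051164465087816782726488 51429798028655751907276931

√263 → a₀=16, period (4,1,1,1,1,15,1,1,1,1,4,32); ℓ=12 even so k=11
step 0: (16, 1)  from 16·(1,0) + (0,1)
step 1: (65, 4)  from 4·(16,1) + (1,0)
step 2: (81, 5)  from 1·(65,4) + (16,1)
…
step 8: (12017, 741)  from 1·(6195,382) + (5822,359)
step 9: (18212, 1123)  from 1·(12017,741) + (6195,382)
step 10: (30229, 1864)  from 1·(18212,1123) + (12017,741)
step 11: (139128, 8579)  from 4·(30229,1864) + (18212,1123)
fundamental: x₁=139128, y₁=8579  (since 19356600384 − 263·73599241 = 1)
(139128+8579√263)^2 = 38713200767 + 2387158224√263
(139128+8579√263)^3 = 10772180392483224 + 664241098768765√263
(139128+8579√263)^4 = 2997423827252098776577 + 184829071176614315616√263
(139128+8579√263)^5 = 834051164465087816782726488 + 51429798028655751907276931√263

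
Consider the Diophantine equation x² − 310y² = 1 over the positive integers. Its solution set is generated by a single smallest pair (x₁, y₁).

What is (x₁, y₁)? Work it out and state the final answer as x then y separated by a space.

d=310: √d = [17; 1,1,1,1,5,…,1,1,34] (ℓ=16, even), read p_15/q_15
k=0  a_k=17  p_k/q_k = 17/1
k=1  a_k=1  p_k/q_k = 18/1
k=2  a_k=1  p_k/q_k = 35/2
…
k=4  a_k=1  p_k/q_k = 88/5
k=5  a_k=5  p_k/q_k = 493/28
…
k=7  a_k=1  p_k/q_k = 2060/117
k=8  a_k=2  p_k/q_k = 5687/323
…
k=11  a_k=5  p_k/q_k = 152387/8655
k=12  a_k=1  p_k/q_k = 181315/10298
k=13  a_k=1  p_k/q_k = 333702/18953
k=14  a_k=1  p_k/q_k = 515017/29251
k=15  a_k=1  p_k/q_k = 848719/48204
fundamental: x₁=848719, y₁=48204  (since 720323940961 − 310·2323625616 = 1)

848719 48204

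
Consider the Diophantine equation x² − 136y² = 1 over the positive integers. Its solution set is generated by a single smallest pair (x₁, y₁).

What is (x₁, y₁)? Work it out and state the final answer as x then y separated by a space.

d=136: √d = [11; 1,1,1,22] (ℓ=4, even), read p_3/q_3
step 0: (11, 1)  from 11·(1,0) + (0,1)
step 1: (12, 1)  from 1·(11,1) + (1,0)
step 2: (23, 2)  from 1·(12,1) + (11,1)
step 3: (35, 3)  from 1·(23,2) + (12,1)
fundamental: x₁=35, y₁=3  (since 1225 − 136·9 = 1)

35 3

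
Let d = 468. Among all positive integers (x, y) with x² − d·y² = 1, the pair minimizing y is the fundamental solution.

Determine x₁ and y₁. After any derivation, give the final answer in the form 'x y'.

649 30

√468 → a₀=21, period (1,1,1,2,1,1,1,42); ℓ=8 even so k=7
step 0: (21, 1)  from 21·(1,0) + (0,1)
step 1: (22, 1)  from 1·(21,1) + (1,0)
step 2: (43, 2)  from 1·(22,1) + (21,1)
step 3: (65, 3)  from 1·(43,2) + (22,1)
step 4: (173, 8)  from 2·(65,3) + (43,2)
step 5: (238, 11)  from 1·(173,8) + (65,3)
step 6: (411, 19)  from 1·(238,11) + (173,8)
step 7: (649, 30)  from 1·(411,19) + (238,11)
(x₁, y₁) = (649, 30);  649² − 468·30² = 1 ✓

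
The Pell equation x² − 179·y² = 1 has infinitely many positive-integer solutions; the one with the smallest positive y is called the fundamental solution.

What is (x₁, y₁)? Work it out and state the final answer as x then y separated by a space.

√179 → a₀=13, period (2,1,1,1,3,…,1,2,26); ℓ=14 even so k=13
a_0=13:  p_0=13·1+0=13,  q_0=13·0+1=1
a_1=2:  p_1=2·13+1=27,  q_1=2·1+0=2
a_2=1:  p_2=1·27+13=40,  q_2=1·2+1=3
…
a_4=1:  p_4=1·67+40=107,  q_4=1·5+3=8
…
a_6=5:  p_6=5·388+107=2047,  q_6=5·29+8=153
a_7=13:  p_7=13·2047+388=26999,  q_7=13·153+29=2018
a_8=5:  p_8=5·26999+2047=137042,  q_8=5·2018+153=10243
a_9=3:  p_9=3·137042+26999=438125,  q_9=3·10243+2018=32747
…
a_11=1:  p_11=1·575167+438125=1013292,  q_11=1·42990+32747=75737
a_12=1:  p_12=1·1013292+575167=1588459,  q_12=1·75737+42990=118727
a_13=2:  p_13=2·1588459+1013292=4190210,  q_13=2·118727+75737=313191
→ (4190210, 313191).  Check: 4190210²=17557859844100, 179·313191²=17557859844099, difference 1.

4190210 313191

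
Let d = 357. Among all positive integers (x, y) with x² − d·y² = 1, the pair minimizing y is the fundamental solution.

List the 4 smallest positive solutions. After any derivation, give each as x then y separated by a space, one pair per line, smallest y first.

[18; 1,8,2,8,1,36] for √357; ℓ=6 ⇒ convergent index 5
k=0  a_k=18  p_k/q_k = 18/1
k=1  a_k=1  p_k/q_k = 19/1
…
k=3  a_k=2  p_k/q_k = 359/19
k=4  a_k=8  p_k/q_k = 3042/161
k=5  a_k=1  p_k/q_k = 3401/180
→ (3401, 180).  Check: 3401²=11566801, 357·180²=11566800, difference 1.
n=2: (3401,180)∘(3401,180) = (3401·3401+357·180·180, 3401·180+180·3401) = (23133601,1224360)
n=3: (23133601,1224360)∘(3401,180) = (3401·23133601+357·180·1224360, 3401·1224360+180·23133601) = (157354750601,8328096540)
n=4: (157354750601,8328096540)∘(3401,180) = (3401·157354750601+357·180·8328096540, 3401·8328096540+180·157354750601) = (1070326990454401,56647711440720)

3401 180
23133601 1224360
157354750601 8328096540
1070326990454401 56647711440720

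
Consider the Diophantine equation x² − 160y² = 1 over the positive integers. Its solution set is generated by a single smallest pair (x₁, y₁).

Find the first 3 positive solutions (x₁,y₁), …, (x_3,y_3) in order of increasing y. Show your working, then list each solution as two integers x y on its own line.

[12; 1,1,1,5,1,1,1,24] for √160; ℓ=8 ⇒ convergent index 7
k=0  a_k=12  p_k/q_k = 12/1
k=1  a_k=1  p_k/q_k = 13/1
k=2  a_k=1  p_k/q_k = 25/2
k=3  a_k=1  p_k/q_k = 38/3
…
k=5  a_k=1  p_k/q_k = 253/20
k=6  a_k=1  p_k/q_k = 468/37
k=7  a_k=1  p_k/q_k = 721/57
→ (721, 57).  Check: 721²=519841, 160·57²=519840, difference 1.
k=2:  x_2 = 721·721+160·57·57 = 1039681,  y_2 = 721·57+57·721 = 82194
k=3:  x_3 = 721·1039681+160·57·82194 = 1499219281,  y_3 = 721·82194+57·1039681 = 118523691

721 57
1039681 82194
1499219281 118523691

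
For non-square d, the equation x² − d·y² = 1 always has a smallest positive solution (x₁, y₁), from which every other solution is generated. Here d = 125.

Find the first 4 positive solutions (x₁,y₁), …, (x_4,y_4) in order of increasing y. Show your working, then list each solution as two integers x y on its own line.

930249 83204
1730726404001 154800875592
3220013013190122249 288006719437081612
5990827771012465337616001 535835925499096664087184

[11; 5,1,1,5,22] for √125; ℓ=5 ⇒ convergent index 9
step 0: (11, 1)  from 11·(1,0) + (0,1)
step 1: (56, 5)  from 5·(11,1) + (1,0)
step 2: (67, 6)  from 1·(56,5) + (11,1)
step 3: (123, 11)  from 1·(67,6) + (56,5)
step 4: (682, 61)  from 5·(123,11) + (67,6)
…
step 6: (76317, 6826)  from 5·(15127,1353) + (682,61)
…
step 8: (167761, 15005)  from 1·(91444,8179) + (76317,6826)
step 9: (930249, 83204)  from 5·(167761,15005) + (91444,8179)
→ (930249, 83204).  Check: 930249²=865363202001, 125·83204²=865363202000, difference 1.
k=2:  x_2 = 930249·930249+125·83204·83204 = 1730726404001,  y_2 = 930249·83204+83204·930249 = 154800875592
k=3:  x_3 = 930249·1730726404001+125·83204·154800875592 = 3220013013190122249,  y_3 = 930249·154800875592+83204·1730726404001 = 288006719437081612
k=4:  x_4 = 930249·3220013013190122249+125·83204·288006719437081612 = 5990827771012465337616001,  y_4 = 930249·288006719437081612+83204·3220013013190122249 = 535835925499096664087184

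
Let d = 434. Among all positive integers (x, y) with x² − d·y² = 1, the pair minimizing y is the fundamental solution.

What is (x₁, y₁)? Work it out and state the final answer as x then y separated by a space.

125 6

[20; 1,4,1,40] for √434; ℓ=4 ⇒ convergent index 3
k=0  a_k=20  p_k/q_k = 20/1
…
k=2  a_k=4  p_k/q_k = 104/5
k=3  a_k=1  p_k/q_k = 125/6
fundamental: x₁=125, y₁=6  (since 15625 − 434·36 = 1)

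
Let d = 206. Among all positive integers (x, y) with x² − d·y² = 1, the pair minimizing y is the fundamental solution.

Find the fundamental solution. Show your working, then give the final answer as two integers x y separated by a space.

√206 → a₀=14, period (2,1,5,14,5,1,2,28); ℓ=8 even so k=7
a_0=14:  p_0=14·1+0=14,  q_0=14·0+1=1
a_1=2:  p_1=2·14+1=29,  q_1=2·1+0=2
…
a_3=5:  p_3=5·43+29=244,  q_3=5·3+2=17
…
a_6=1:  p_6=1·17539+3459=20998,  q_6=1·1222+241=1463
a_7=2:  p_7=2·20998+17539=59535,  q_7=2·1463+1222=4148
(x₁, y₁) = (59535, 4148);  59535² − 206·4148² = 1 ✓

59535 4148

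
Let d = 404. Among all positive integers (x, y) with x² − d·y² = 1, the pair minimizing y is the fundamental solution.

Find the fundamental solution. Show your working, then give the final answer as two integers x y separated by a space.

201 10

√404 = [20; 10,40, …], period ℓ=2 (even) → k=1
a_0=20:  p_0=20·1+0=20,  q_0=20·0+1=1
a_1=10:  p_1=10·20+1=201,  q_1=10·1+0=10
→ (201, 10).  Check: 201²=40401, 404·10²=40400, difference 1.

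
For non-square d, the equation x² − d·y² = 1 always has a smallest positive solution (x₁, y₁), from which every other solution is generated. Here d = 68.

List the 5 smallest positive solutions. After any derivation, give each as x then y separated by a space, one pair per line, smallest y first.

d=68: √d = [8; 4,16] (ℓ=2, even), read p_1/q_1
a_0=8:  p_0=8·1+0=8,  q_0=8·0+1=1
a_1=4:  p_1=4·8+1=33,  q_1=4·1+0=4
(x₁, y₁) = (33, 4);  33² − 68·4² = 1 ✓
k=2:  x_2 = 33·33+68·4·4 = 2177,  y_2 = 33·4+4·33 = 264
k=3:  x_3 = 33·2177+68·4·264 = 143649,  y_3 = 33·264+4·2177 = 17420
k=4:  x_4 = 33·143649+68·4·17420 = 9478657,  y_4 = 33·17420+4·143649 = 1149456
k=5:  x_5 = 33·9478657+68·4·1149456 = 625447713,  y_5 = 33·1149456+4·9478657 = 75846676

33 4
2177 264
143649 17420
9478657 1149456
625447713 75846676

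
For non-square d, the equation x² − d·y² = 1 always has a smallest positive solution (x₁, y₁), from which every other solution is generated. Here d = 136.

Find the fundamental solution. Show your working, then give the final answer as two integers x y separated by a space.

d=136: √d = [11; 1,1,1,22] (ℓ=4, even), read p_3/q_3
a_0=11:  p_0=11·1+0=11,  q_0=11·0+1=1
…
a_2=1:  p_2=1·12+11=23,  q_2=1·1+1=2
a_3=1:  p_3=1·23+12=35,  q_3=1·2+1=3
fundamental: x₁=35, y₁=3  (since 1225 − 136·9 = 1)

35 3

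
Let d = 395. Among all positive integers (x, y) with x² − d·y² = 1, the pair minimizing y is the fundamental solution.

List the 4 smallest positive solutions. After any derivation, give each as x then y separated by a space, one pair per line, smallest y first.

159 8
50561 2544
16078239 808984
5112829441 257254368

√395 → a₀=19, period (1,6,1,38); ℓ=4 even so k=3
i=0: a=19 ⇒ p=19, q=1
i=1: a=1 ⇒ p=20, q=1
i=2: a=6 ⇒ p=139, q=7
i=3: a=1 ⇒ p=159, q=8
→ (159, 8).  Check: 159²=25281, 395·8²=25280, difference 1.
n=2: (159,8)∘(159,8) = (159·159+395·8·8, 159·8+8·159) = (50561,2544)
n=3: (50561,2544)∘(159,8) = (159·50561+395·8·2544, 159·2544+8·50561) = (16078239,808984)
n=4: (16078239,808984)∘(159,8) = (159·16078239+395·8·808984, 159·808984+8·16078239) = (5112829441,257254368)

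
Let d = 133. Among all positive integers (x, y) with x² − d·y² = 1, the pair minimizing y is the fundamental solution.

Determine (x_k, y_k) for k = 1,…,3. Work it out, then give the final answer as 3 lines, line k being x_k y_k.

2588599 224460
13401689565601 1162073863080
69383200415647777399 6016286479789825380

√133 → a₀=11, period (1,1,7,5,1,…,1,1,22); ℓ=16 even so k=15
step 0: (11, 1)  from 11·(1,0) + (0,1)
…
step 4: (888, 77)  from 5·(173,15) + (23,2)
…
step 6: (1949, 169)  from 1·(1061,92) + (888,77)
…
step 10: (18948, 1643)  from 1·(10979,952) + (7969,691)
step 11: (29927, 2595)  from 1·(18948,1643) + (10979,952)
…
step 13: (1210008, 104921)  from 7·(168583,14618) + (29927,2595)
step 14: (1378591, 119539)  from 1·(1210008,104921) + (168583,14618)
step 15: (2588599, 224460)  from 1·(1378591,119539) + (1210008,104921)
→ (2588599, 224460).  Check: 2588599²=6700844782801, 133·224460²=6700844782800, difference 1.
(x_2, y_2) = (2588599·2588599 + 133·224460·224460, 2588599·224460 + 224460·2588599) = (13401689565601, 1162073863080)
(x_3, y_3) = (2588599·13401689565601 + 133·224460·1162073863080, 2588599·1162073863080 + 224460·13401689565601) = (69383200415647777399, 6016286479789825380)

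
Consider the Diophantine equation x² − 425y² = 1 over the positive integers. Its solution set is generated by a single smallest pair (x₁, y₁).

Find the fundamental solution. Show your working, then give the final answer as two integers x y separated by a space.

[20; 1,1,1,1,1,1,40] for √425; ℓ=7 ⇒ convergent index 13
a_0=20:  p_0=20·1+0=20,  q_0=20·0+1=1
…
a_4=1:  p_4=1·62+41=103,  q_4=1·3+2=5
…
a_6=1:  p_6=1·165+103=268,  q_6=1·8+5=13
…
a_10=1:  p_10=1·22038+11153=33191,  q_10=1·1069+541=1610
…
a_12=1:  p_12=1·55229+33191=88420,  q_12=1·2679+1610=4289
a_13=1:  p_13=1·88420+55229=143649,  q_13=1·4289+2679=6968
fundamental: x₁=143649, y₁=6968  (since 20635035201 − 425·48553024 = 1)

143649 6968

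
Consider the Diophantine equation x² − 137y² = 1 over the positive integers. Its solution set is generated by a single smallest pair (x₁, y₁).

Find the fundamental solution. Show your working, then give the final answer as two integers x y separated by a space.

6083073 519712

√137 = [11; 1,2,2,1,1,2,2,1,22, …], period ℓ=9 (odd) → k=17
i=0: a=11 ⇒ p=11, q=1
…
i=2: a=2 ⇒ p=35, q=3
i=3: a=2 ⇒ p=82, q=7
…
i=5: a=1 ⇒ p=199, q=17
i=6: a=2 ⇒ p=515, q=44
i=7: a=2 ⇒ p=1229, q=105
i=8: a=1 ⇒ p=1744, q=149
…
i=10: a=1 ⇒ p=41341, q=3532
i=11: a=2 ⇒ p=122279, q=10447
i=12: a=2 ⇒ p=285899, q=24426
i=13: a=1 ⇒ p=408178, q=34873
…
i=16: a=2 ⇒ p=4286741, q=366241
i=17: a=1 ⇒ p=6083073, q=519712
(x₁, y₁) = (6083073, 519712);  6083073² − 137·519712² = 1 ✓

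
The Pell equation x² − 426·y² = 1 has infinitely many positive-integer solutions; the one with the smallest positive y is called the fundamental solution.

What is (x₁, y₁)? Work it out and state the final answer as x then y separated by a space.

[20; 1,1,1,3,2,6,2,3,1,1,1,40] for √426; ℓ=12 ⇒ convergent index 11
k=0  a_k=20  p_k/q_k = 20/1
k=1  a_k=1  p_k/q_k = 21/1
…
k=3  a_k=1  p_k/q_k = 62/3
k=4  a_k=3  p_k/q_k = 227/11
k=5  a_k=2  p_k/q_k = 516/25
…
k=7  a_k=2  p_k/q_k = 7162/347
k=8  a_k=3  p_k/q_k = 24809/1202
k=9  a_k=1  p_k/q_k = 31971/1549
k=10  a_k=1  p_k/q_k = 56780/2751
k=11  a_k=1  p_k/q_k = 88751/4300
fundamental: x₁=88751, y₁=4300  (since 7876740001 − 426·18490000 = 1)

88751 4300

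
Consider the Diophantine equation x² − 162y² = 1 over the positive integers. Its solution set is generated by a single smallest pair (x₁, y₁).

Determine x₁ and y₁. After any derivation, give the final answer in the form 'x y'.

19601 1540

√162 = [12; 1,2,1,2,12,2,1,2,1,24, …], period ℓ=10 (even) → k=9
step 0: (12, 1)  from 12·(1,0) + (0,1)
…
step 2: (38, 3)  from 2·(13,1) + (12,1)
…
step 4: (140, 11)  from 2·(51,4) + (38,3)
…
step 7: (5333, 419)  from 1·(3602,283) + (1731,136)
step 8: (14268, 1121)  from 2·(5333,419) + (3602,283)
step 9: (19601, 1540)  from 1·(14268,1121) + (5333,419)
→ (19601, 1540).  Check: 19601²=384199201, 162·1540²=384199200, difference 1.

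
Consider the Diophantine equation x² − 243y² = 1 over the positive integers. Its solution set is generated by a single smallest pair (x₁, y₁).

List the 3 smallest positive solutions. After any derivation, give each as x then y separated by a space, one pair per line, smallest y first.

[15; 1,1,2,3,15,3,2,1,1,30] for √243; ℓ=10 ⇒ convergent index 9
step 0: (15, 1)  from 15·(1,0) + (0,1)
step 1: (16, 1)  from 1·(15,1) + (1,0)
step 2: (31, 2)  from 1·(16,1) + (15,1)
step 3: (78, 5)  from 2·(31,2) + (16,1)
step 4: (265, 17)  from 3·(78,5) + (31,2)
step 5: (4053, 260)  from 15·(265,17) + (78,5)
…
step 7: (28901, 1854)  from 2·(12424,797) + (4053,260)
step 8: (41325, 2651)  from 1·(28901,1854) + (12424,797)
step 9: (70226, 4505)  from 1·(41325,2651) + (28901,1854)
→ (70226, 4505).  Check: 70226²=4931691076, 243·4505²=4931691075, difference 1.
(x_2, y_2) = (70226·70226 + 243·4505·4505, 70226·4505 + 4505·70226) = (9863382151, 632736260)
(x_3, y_3) = (70226·9863382151 + 243·4505·632736260, 70226·632736260 + 4505·9863382151) = (1385331749802026, 88869073185015)

70226 4505
9863382151 632736260
1385331749802026 88869073185015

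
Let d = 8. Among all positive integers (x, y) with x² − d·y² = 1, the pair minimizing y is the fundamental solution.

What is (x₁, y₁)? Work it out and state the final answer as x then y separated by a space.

√8 = [2; 1,4, …], period ℓ=2 (even) → k=1
i=0: a=2 ⇒ p=2, q=1
i=1: a=1 ⇒ p=3, q=1
(x₁, y₁) = (3, 1);  3² − 8·1² = 1 ✓

3 1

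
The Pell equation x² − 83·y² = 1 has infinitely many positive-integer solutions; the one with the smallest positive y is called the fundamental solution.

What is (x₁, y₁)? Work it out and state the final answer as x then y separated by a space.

d=83: √d = [9; 9,18] (ℓ=2, even), read p_1/q_1
step 0: (9, 1)  from 9·(1,0) + (0,1)
step 1: (82, 9)  from 9·(9,1) + (1,0)
→ (82, 9).  Check: 82²=6724, 83·9²=6723, difference 1.

82 9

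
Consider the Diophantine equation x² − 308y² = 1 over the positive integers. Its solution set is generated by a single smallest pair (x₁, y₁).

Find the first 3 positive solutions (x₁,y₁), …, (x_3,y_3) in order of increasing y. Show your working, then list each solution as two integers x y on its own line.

351 20
246401 14040
172973151 9856060

d=308: √d = [17; 1,1,4,1,1,34] (ℓ=6, even), read p_5/q_5
k=0  a_k=17  p_k/q_k = 17/1
k=1  a_k=1  p_k/q_k = 18/1
k=2  a_k=1  p_k/q_k = 35/2
…
k=4  a_k=1  p_k/q_k = 193/11
k=5  a_k=1  p_k/q_k = 351/20
(x₁, y₁) = (351, 20);  351² − 308·20² = 1 ✓
k=2:  x_2 = 351·351+308·20·20 = 246401,  y_2 = 351·20+20·351 = 14040
k=3:  x_3 = 351·246401+308·20·14040 = 172973151,  y_3 = 351·14040+20·246401 = 9856060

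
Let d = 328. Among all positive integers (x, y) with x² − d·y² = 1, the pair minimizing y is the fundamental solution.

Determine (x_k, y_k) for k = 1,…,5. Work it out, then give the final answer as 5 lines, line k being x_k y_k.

163 9
53137 2934
17322499 956475
5647081537 311807916
1840931258563 101648424141

√328 → a₀=18, period (9,36); ℓ=2 even so k=1
k=0  a_k=18  p_k/q_k = 18/1
k=1  a_k=9  p_k/q_k = 163/9
(x₁, y₁) = (163, 9);  163² − 328·9² = 1 ✓
n=2: (163,9)∘(163,9) = (163·163+328·9·9, 163·9+9·163) = (53137,2934)
n=3: (53137,2934)∘(163,9) = (163·53137+328·9·2934, 163·2934+9·53137) = (17322499,956475)
n=4: (17322499,956475)∘(163,9) = (163·17322499+328·9·956475, 163·956475+9·17322499) = (5647081537,311807916)
n=5: (5647081537,311807916)∘(163,9) = (163·5647081537+328·9·311807916, 163·311807916+9·5647081537) = (1840931258563,101648424141)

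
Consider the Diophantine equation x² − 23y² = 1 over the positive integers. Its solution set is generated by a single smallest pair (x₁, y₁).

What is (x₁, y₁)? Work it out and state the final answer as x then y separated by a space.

24 5

√23 = [4; 1,3,1,8, …], period ℓ=4 (even) → k=3
step 0: (4, 1)  from 4·(1,0) + (0,1)
…
step 2: (19, 4)  from 3·(5,1) + (4,1)
step 3: (24, 5)  from 1·(19,4) + (5,1)
fundamental: x₁=24, y₁=5  (since 576 − 23·25 = 1)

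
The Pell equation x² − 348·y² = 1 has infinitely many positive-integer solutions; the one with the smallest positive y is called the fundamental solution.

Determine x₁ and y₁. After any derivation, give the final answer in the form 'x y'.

1567 84

√348 → a₀=18, period (1,1,1,8,1,1,1,36); ℓ=8 even so k=7
a_0=18:  p_0=18·1+0=18,  q_0=18·0+1=1
…
a_2=1:  p_2=1·19+18=37,  q_2=1·1+1=2
…
a_6=1:  p_6=1·541+485=1026,  q_6=1·29+26=55
a_7=1:  p_7=1·1026+541=1567,  q_7=1·55+29=84
→ (1567, 84).  Check: 1567²=2455489, 348·84²=2455488, difference 1.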